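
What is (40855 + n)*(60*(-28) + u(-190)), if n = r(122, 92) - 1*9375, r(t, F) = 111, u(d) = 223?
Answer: -46028087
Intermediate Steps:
n = -9264 (n = 111 - 1*9375 = 111 - 9375 = -9264)
(40855 + n)*(60*(-28) + u(-190)) = (40855 - 9264)*(60*(-28) + 223) = 31591*(-1680 + 223) = 31591*(-1457) = -46028087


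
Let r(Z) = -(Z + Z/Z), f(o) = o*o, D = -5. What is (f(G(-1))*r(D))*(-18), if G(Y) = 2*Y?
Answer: -288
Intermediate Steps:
f(o) = o²
r(Z) = -1 - Z (r(Z) = -(Z + 1) = -(1 + Z) = -1 - Z)
(f(G(-1))*r(D))*(-18) = ((2*(-1))²*(-1 - 1*(-5)))*(-18) = ((-2)²*(-1 + 5))*(-18) = (4*4)*(-18) = 16*(-18) = -288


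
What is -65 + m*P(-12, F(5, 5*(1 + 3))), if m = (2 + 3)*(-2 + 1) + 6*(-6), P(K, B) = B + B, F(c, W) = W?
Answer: -1705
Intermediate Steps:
P(K, B) = 2*B
m = -41 (m = 5*(-1) - 36 = -5 - 36 = -41)
-65 + m*P(-12, F(5, 5*(1 + 3))) = -65 - 82*5*(1 + 3) = -65 - 82*5*4 = -65 - 82*20 = -65 - 41*40 = -65 - 1640 = -1705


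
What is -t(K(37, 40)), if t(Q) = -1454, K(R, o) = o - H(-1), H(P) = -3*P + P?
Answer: 1454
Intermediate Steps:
H(P) = -2*P
K(R, o) = -2 + o (K(R, o) = o - (-2)*(-1) = o - 1*2 = o - 2 = -2 + o)
-t(K(37, 40)) = -1*(-1454) = 1454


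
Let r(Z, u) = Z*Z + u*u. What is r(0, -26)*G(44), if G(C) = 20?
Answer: 13520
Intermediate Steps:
r(Z, u) = Z² + u²
r(0, -26)*G(44) = (0² + (-26)²)*20 = (0 + 676)*20 = 676*20 = 13520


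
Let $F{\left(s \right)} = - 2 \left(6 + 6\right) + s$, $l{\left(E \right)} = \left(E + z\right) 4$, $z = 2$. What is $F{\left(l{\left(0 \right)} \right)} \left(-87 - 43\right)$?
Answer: $2080$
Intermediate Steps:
$l{\left(E \right)} = 8 + 4 E$ ($l{\left(E \right)} = \left(E + 2\right) 4 = \left(2 + E\right) 4 = 8 + 4 E$)
$F{\left(s \right)} = -24 + s$ ($F{\left(s \right)} = \left(-2\right) 12 + s = -24 + s$)
$F{\left(l{\left(0 \right)} \right)} \left(-87 - 43\right) = \left(-24 + \left(8 + 4 \cdot 0\right)\right) \left(-87 - 43\right) = \left(-24 + \left(8 + 0\right)\right) \left(-130\right) = \left(-24 + 8\right) \left(-130\right) = \left(-16\right) \left(-130\right) = 2080$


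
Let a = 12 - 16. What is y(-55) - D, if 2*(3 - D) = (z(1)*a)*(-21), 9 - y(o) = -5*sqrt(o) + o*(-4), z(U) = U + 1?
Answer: -130 + 5*I*sqrt(55) ≈ -130.0 + 37.081*I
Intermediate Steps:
z(U) = 1 + U
a = -4
y(o) = 9 + 4*o + 5*sqrt(o) (y(o) = 9 - (-5*sqrt(o) + o*(-4)) = 9 - (-5*sqrt(o) - 4*o) = 9 + (4*o + 5*sqrt(o)) = 9 + 4*o + 5*sqrt(o))
D = -81 (D = 3 - (1 + 1)*(-4)*(-21)/2 = 3 - 2*(-4)*(-21)/2 = 3 - (-4)*(-21) = 3 - 1/2*168 = 3 - 84 = -81)
y(-55) - D = (9 + 4*(-55) + 5*sqrt(-55)) - 1*(-81) = (9 - 220 + 5*(I*sqrt(55))) + 81 = (9 - 220 + 5*I*sqrt(55)) + 81 = (-211 + 5*I*sqrt(55)) + 81 = -130 + 5*I*sqrt(55)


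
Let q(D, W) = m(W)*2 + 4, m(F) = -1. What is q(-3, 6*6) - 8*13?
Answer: -102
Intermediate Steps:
q(D, W) = 2 (q(D, W) = -1*2 + 4 = -2 + 4 = 2)
q(-3, 6*6) - 8*13 = 2 - 8*13 = 2 - 104 = -102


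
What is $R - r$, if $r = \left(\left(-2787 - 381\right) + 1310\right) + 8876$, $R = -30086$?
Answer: $-37104$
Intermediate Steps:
$r = 7018$ ($r = \left(\left(-2787 - 381\right) + 1310\right) + 8876 = \left(-3168 + 1310\right) + 8876 = -1858 + 8876 = 7018$)
$R - r = -30086 - 7018 = -37104$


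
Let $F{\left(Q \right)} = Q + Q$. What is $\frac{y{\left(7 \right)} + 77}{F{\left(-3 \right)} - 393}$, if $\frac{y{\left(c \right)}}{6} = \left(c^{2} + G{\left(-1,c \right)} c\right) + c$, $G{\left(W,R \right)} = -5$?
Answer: $- \frac{29}{57} \approx -0.50877$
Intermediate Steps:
$F{\left(Q \right)} = 2 Q$
$y{\left(c \right)} = - 24 c + 6 c^{2}$ ($y{\left(c \right)} = 6 \left(\left(c^{2} - 5 c\right) + c\right) = 6 \left(c^{2} - 4 c\right) = - 24 c + 6 c^{2}$)
$\frac{y{\left(7 \right)} + 77}{F{\left(-3 \right)} - 393} = \frac{6 \cdot 7 \left(-4 + 7\right) + 77}{2 \left(-3\right) - 393} = \frac{6 \cdot 7 \cdot 3 + 77}{-6 - 393} = \frac{126 + 77}{-399} = 203 \left(- \frac{1}{399}\right) = - \frac{29}{57}$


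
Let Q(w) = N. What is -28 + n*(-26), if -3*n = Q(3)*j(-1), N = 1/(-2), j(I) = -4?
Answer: -32/3 ≈ -10.667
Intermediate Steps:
N = -½ ≈ -0.50000
Q(w) = -½
n = -⅔ (n = -(-1)*(-4)/6 = -⅓*2 = -⅔ ≈ -0.66667)
-28 + n*(-26) = -28 - ⅔*(-26) = -28 + 52/3 = -32/3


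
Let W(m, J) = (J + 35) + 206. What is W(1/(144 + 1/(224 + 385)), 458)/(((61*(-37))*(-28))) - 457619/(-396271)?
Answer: 29196683753/25042742116 ≈ 1.1659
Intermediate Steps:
W(m, J) = 241 + J (W(m, J) = (35 + J) + 206 = 241 + J)
W(1/(144 + 1/(224 + 385)), 458)/(((61*(-37))*(-28))) - 457619/(-396271) = (241 + 458)/(((61*(-37))*(-28))) - 457619/(-396271) = 699/((-2257*(-28))) - 457619*(-1/396271) = 699/63196 + 457619/396271 = 29196683753/25042742116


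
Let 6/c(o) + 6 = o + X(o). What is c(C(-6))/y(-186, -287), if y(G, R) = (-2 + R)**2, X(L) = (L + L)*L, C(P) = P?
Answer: 1/835210 ≈ 1.1973e-6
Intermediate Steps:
X(L) = 2*L**2 (X(L) = (2*L)*L = 2*L**2)
c(o) = 6/(-6 + o + 2*o**2) (c(o) = 6/(-6 + (o + 2*o**2)) = 6/(-6 + o + 2*o**2))
c(C(-6))/y(-186, -287) = (6/(-6 - 6 + 2*(-6)**2))/((-2 - 287)**2) = (6/(-6 - 6 + 2*36))/((-289)**2) = (6/(-6 - 6 + 72))/83521 = (6/60)*(1/83521) = (6*(1/60))*(1/83521) = (1/10)*(1/83521) = 1/835210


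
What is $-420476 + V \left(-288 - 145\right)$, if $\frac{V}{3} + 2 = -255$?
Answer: $-86633$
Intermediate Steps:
$V = -771$ ($V = -6 + 3 \left(-255\right) = -6 - 765 = -771$)
$-420476 + V \left(-288 - 145\right) = -420476 - 771 \left(-288 - 145\right) = -420476 - -333843 = -420476 + 333843 = -86633$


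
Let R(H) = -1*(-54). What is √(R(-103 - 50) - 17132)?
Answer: I*√17078 ≈ 130.68*I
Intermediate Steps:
R(H) = 54
√(R(-103 - 50) - 17132) = √(54 - 17132) = √(-17078) = I*√17078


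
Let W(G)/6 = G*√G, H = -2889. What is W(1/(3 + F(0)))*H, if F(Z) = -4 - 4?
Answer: 17334*I*√5/25 ≈ 1550.4*I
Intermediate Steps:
F(Z) = -8
W(G) = 6*G^(3/2) (W(G) = 6*(G*√G) = 6*G^(3/2))
W(1/(3 + F(0)))*H = (6*(1/(3 - 8))^(3/2))*(-2889) = (6*(1/(-5))^(3/2))*(-2889) = (6*(-⅕)^(3/2))*(-2889) = (6*(-I*√5/25))*(-2889) = -6*I*√5/25*(-2889) = 17334*I*√5/25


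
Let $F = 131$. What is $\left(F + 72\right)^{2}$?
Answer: $41209$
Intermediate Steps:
$\left(F + 72\right)^{2} = \left(131 + 72\right)^{2} = 203^{2} = 41209$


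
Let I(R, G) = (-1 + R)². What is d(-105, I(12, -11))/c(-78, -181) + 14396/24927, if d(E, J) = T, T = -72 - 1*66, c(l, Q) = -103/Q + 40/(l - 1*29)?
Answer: -66566615566/94248987 ≈ -706.29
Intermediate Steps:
c(l, Q) = -103/Q + 40/(-29 + l) (c(l, Q) = -103/Q + 40/(l - 29) = -103/Q + 40/(-29 + l))
T = -138 (T = -72 - 66 = -138)
d(E, J) = -138
d(-105, I(12, -11))/c(-78, -181) + 14396/24927 = -138*(-181*(-29 - 78)/(2987 - 103*(-78) + 40*(-181))) + 14396/24927 = -138*19367/(2987 + 8034 - 7240) + 14396*(1/24927) = -138/((-1/181*(-1/107)*3781)) + 14396/24927 = -138/3781/19367 + 14396/24927 = -138*19367/3781 + 14396/24927 = -2672646/3781 + 14396/24927 = -66566615566/94248987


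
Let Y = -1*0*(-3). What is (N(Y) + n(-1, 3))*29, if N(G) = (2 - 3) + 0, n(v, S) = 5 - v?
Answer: 145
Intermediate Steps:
Y = 0 (Y = 0*(-3) = 0)
N(G) = -1 (N(G) = -1 + 0 = -1)
(N(Y) + n(-1, 3))*29 = (-1 + (5 - 1*(-1)))*29 = (-1 + (5 + 1))*29 = (-1 + 6)*29 = 5*29 = 145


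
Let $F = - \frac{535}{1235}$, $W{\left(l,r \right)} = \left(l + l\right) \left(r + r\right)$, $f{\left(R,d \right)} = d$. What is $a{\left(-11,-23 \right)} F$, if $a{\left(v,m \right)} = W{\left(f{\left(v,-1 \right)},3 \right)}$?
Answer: $\frac{1284}{247} \approx 5.1984$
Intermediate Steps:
$W{\left(l,r \right)} = 4 l r$ ($W{\left(l,r \right)} = 2 l 2 r = 4 l r$)
$F = - \frac{107}{247}$ ($F = \left(-535\right) \frac{1}{1235} = - \frac{107}{247} \approx -0.4332$)
$a{\left(v,m \right)} = -12$ ($a{\left(v,m \right)} = 4 \left(-1\right) 3 = -12$)
$a{\left(-11,-23 \right)} F = \left(-12\right) \left(- \frac{107}{247}\right) = \frac{1284}{247}$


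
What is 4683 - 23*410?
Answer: -4747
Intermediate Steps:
4683 - 23*410 = 4683 - 1*9430 = 4683 - 9430 = -4747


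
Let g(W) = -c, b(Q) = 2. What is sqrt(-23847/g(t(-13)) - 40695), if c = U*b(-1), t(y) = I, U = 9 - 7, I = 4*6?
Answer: 3*I*sqrt(15437)/2 ≈ 186.37*I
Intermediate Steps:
I = 24
U = 2
t(y) = 24
c = 4 (c = 2*2 = 4)
g(W) = -4 (g(W) = -1*4 = -4)
sqrt(-23847/g(t(-13)) - 40695) = sqrt(-23847/(-4) - 40695) = sqrt(-23847*(-1/4) - 40695) = sqrt(23847/4 - 40695) = sqrt(-138933/4) = 3*I*sqrt(15437)/2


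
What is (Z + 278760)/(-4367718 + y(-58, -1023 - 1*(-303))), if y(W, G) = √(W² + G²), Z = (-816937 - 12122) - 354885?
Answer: 61774819533/298077500090 + 28287*√130441/298077500090 ≈ 0.20728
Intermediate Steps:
Z = -1183944 (Z = -829059 - 354885 = -1183944)
y(W, G) = √(G² + W²)
(Z + 278760)/(-4367718 + y(-58, -1023 - 1*(-303))) = (-1183944 + 278760)/(-4367718 + √((-1023 - 1*(-303))² + (-58)²)) = -905184/(-4367718 + √((-1023 + 303)² + 3364)) = -905184/(-4367718 + √((-720)² + 3364)) = -905184/(-4367718 + √(518400 + 3364)) = -905184/(-4367718 + √521764) = -905184/(-4367718 + 2*√130441)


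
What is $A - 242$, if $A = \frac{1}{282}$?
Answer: $- \frac{68243}{282} \approx -242.0$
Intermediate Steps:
$A = \frac{1}{282} \approx 0.0035461$
$A - 242 = \frac{1}{282} - 242 = - \frac{68243}{282}$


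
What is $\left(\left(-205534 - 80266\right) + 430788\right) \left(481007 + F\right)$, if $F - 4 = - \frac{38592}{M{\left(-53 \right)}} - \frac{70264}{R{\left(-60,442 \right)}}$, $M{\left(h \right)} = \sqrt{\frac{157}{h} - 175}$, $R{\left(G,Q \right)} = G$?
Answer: $\frac{1048659202228}{15} + \frac{466281408 i \sqrt{13886}}{131} \approx 6.9911 \cdot 10^{10} + 4.1944 \cdot 10^{8} i$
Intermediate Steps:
$M{\left(h \right)} = \sqrt{-175 + \frac{157}{h}}$
$F = \frac{17626}{15} + \frac{3216 i \sqrt{13886}}{131}$ ($F = 4 - \left(- \frac{17566}{15} + \frac{38592}{\sqrt{-175 + \frac{157}{-53}}}\right) = 4 - \left(- \frac{17566}{15} + \frac{38592}{\sqrt{-175 + 157 \left(- \frac{1}{53}\right)}}\right) = 4 + \left(- \frac{38592}{\sqrt{-175 - \frac{157}{53}}} + \frac{17566}{15}\right) = 4 + \left(- \frac{38592}{\sqrt{- \frac{9432}{53}}} + \frac{17566}{15}\right) = 4 + \left(- \frac{38592}{\frac{6}{53} i \sqrt{13886}} + \frac{17566}{15}\right) = 4 + \left(- 38592 \left(- \frac{i \sqrt{13886}}{1572}\right) + \frac{17566}{15}\right) = 4 + \left(\frac{3216 i \sqrt{13886}}{131} + \frac{17566}{15}\right) = 4 + \left(\frac{17566}{15} + \frac{3216 i \sqrt{13886}}{131}\right) = \frac{17626}{15} + \frac{3216 i \sqrt{13886}}{131} \approx 1175.1 + 2892.9 i$)
$\left(\left(-205534 - 80266\right) + 430788\right) \left(481007 + F\right) = \left(\left(-205534 - 80266\right) + 430788\right) \left(481007 + \left(\frac{17626}{15} + \frac{3216 i \sqrt{13886}}{131}\right)\right) = \left(-285800 + 430788\right) \left(\frac{7232731}{15} + \frac{3216 i \sqrt{13886}}{131}\right) = 144988 \left(\frac{7232731}{15} + \frac{3216 i \sqrt{13886}}{131}\right) = \frac{1048659202228}{15} + \frac{466281408 i \sqrt{13886}}{131}$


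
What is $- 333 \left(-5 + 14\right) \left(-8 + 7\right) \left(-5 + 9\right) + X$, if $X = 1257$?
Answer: $13245$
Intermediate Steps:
$- 333 \left(-5 + 14\right) \left(-8 + 7\right) \left(-5 + 9\right) + X = - 333 \left(-5 + 14\right) \left(-8 + 7\right) \left(-5 + 9\right) + 1257 = - 333 \cdot 9 \left(\left(-1\right) 4\right) + 1257 = - 333 \cdot 9 \left(-4\right) + 1257 = \left(-333\right) \left(-36\right) + 1257 = 11988 + 1257 = 13245$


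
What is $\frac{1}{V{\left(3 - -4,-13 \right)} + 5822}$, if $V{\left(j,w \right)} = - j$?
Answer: $\frac{1}{5815} \approx 0.00017197$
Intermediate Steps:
$\frac{1}{V{\left(3 - -4,-13 \right)} + 5822} = \frac{1}{- (3 - -4) + 5822} = \frac{1}{- (3 + 4) + 5822} = \frac{1}{\left(-1\right) 7 + 5822} = \frac{1}{-7 + 5822} = \frac{1}{5815}$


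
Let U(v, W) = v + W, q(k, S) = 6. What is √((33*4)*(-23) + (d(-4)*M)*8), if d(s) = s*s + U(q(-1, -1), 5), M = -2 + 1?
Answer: 2*I*√813 ≈ 57.026*I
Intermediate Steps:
U(v, W) = W + v
M = -1
d(s) = 11 + s² (d(s) = s*s + (5 + 6) = s² + 11 = 11 + s²)
√((33*4)*(-23) + (d(-4)*M)*8) = √((33*4)*(-23) + ((11 + (-4)²)*(-1))*8) = √(132*(-23) + ((11 + 16)*(-1))*8) = √(-3036 + (27*(-1))*8) = √(-3036 - 27*8) = √(-3036 - 216) = √(-3252) = 2*I*√813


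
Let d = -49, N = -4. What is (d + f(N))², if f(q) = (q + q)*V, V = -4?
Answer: 289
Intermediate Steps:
f(q) = -8*q (f(q) = (q + q)*(-4) = (2*q)*(-4) = -8*q)
(d + f(N))² = (-49 - 8*(-4))² = (-49 + 32)² = (-17)² = 289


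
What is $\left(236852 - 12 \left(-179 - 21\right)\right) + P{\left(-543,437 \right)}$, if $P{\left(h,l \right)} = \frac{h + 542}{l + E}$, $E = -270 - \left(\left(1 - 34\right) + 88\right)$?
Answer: $\frac{26796223}{112} \approx 2.3925 \cdot 10^{5}$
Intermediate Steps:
$E = -325$ ($E = -270 - \left(-33 + 88\right) = -270 - 55 = -325$)
$P{\left(h,l \right)} = \frac{542 + h}{-325 + l}$ ($P{\left(h,l \right)} = \frac{h + 542}{l - 325} = \frac{542 + h}{-325 + l}$)
$\left(236852 - 12 \left(-179 - 21\right)\right) + P{\left(-543,437 \right)} = \left(236852 - 12 \left(-179 - 21\right)\right) + \frac{542 - 543}{-325 + 437} = \left(236852 - -2400\right) + \frac{1}{112} \left(-1\right) = \left(236852 + 2400\right) + \frac{1}{112} \left(-1\right) = 239252 - \frac{1}{112} = \frac{26796223}{112}$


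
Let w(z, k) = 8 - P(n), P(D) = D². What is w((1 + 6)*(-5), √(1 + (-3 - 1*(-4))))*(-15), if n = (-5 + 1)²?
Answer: 3720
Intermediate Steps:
n = 16 (n = (-4)² = 16)
w(z, k) = -248 (w(z, k) = 8 - 1*16² = 8 - 1*256 = 8 - 256 = -248)
w((1 + 6)*(-5), √(1 + (-3 - 1*(-4))))*(-15) = -248*(-15) = 3720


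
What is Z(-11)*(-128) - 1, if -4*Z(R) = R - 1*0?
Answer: -353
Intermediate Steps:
Z(R) = -R/4 (Z(R) = -(R - 1*0)/4 = -(R + 0)/4 = -R/4)
Z(-11)*(-128) - 1 = -¼*(-11)*(-128) - 1 = (11/4)*(-128) - 1 = -352 - 1 = -353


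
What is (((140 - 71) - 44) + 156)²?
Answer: 32761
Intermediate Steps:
(((140 - 71) - 44) + 156)² = ((69 - 44) + 156)² = (25 + 156)² = 181² = 32761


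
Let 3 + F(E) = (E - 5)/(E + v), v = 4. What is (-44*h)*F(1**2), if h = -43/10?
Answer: -17974/25 ≈ -718.96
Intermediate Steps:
F(E) = -3 + (-5 + E)/(4 + E) (F(E) = -3 + (E - 5)/(E + 4) = -3 + (-5 + E)/(4 + E))
h = -43/10 (h = -43*1/10 = -43/10 ≈ -4.3000)
(-44*h)*F(1**2) = (-44*(-43/10))*((-17 - 2*1**2)/(4 + 1**2)) = 946*((-17 - 2*1)/(4 + 1))/5 = 946*((-17 - 2)/5)/5 = 946*((1/5)*(-19))/5 = (946/5)*(-19/5) = -17974/25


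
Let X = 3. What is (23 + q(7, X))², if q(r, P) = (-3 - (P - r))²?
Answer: 576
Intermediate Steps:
q(r, P) = (-3 + r - P)² (q(r, P) = (-3 + (r - P))² = (-3 + r - P)²)
(23 + q(7, X))² = (23 + (3 + 3 - 1*7)²)² = (23 + (3 + 3 - 7)²)² = (23 + (-1)²)² = (23 + 1)² = 24² = 576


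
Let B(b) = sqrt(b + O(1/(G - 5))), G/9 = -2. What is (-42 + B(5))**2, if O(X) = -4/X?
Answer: (42 - sqrt(97))**2 ≈ 1033.7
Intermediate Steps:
G = -18 (G = 9*(-2) = -18)
B(b) = sqrt(92 + b) (B(b) = sqrt(b - 4/(1/(-18 - 5))) = sqrt(b - 4/(1/(-23))) = sqrt(b - 4/(-1/23)) = sqrt(b - 4*(-23)) = sqrt(b + 92) = sqrt(92 + b))
(-42 + B(5))**2 = (-42 + sqrt(92 + 5))**2 = (-42 + sqrt(97))**2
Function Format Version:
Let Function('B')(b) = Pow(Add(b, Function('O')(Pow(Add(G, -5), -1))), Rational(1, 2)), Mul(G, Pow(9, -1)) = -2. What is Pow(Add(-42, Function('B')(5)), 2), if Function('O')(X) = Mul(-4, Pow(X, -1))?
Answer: Pow(Add(42, Mul(-1, Pow(97, Rational(1, 2)))), 2) ≈ 1033.7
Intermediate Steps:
G = -18 (G = Mul(9, -2) = -18)
Function('B')(b) = Pow(Add(92, b), Rational(1, 2)) (Function('B')(b) = Pow(Add(b, Mul(-4, Pow(Pow(Add(-18, -5), -1), -1))), Rational(1, 2)) = Pow(Add(b, Mul(-4, Pow(Pow(-23, -1), -1))), Rational(1, 2)) = Pow(Add(b, Mul(-4, Pow(Rational(-1, 23), -1))), Rational(1, 2)) = Pow(Add(b, Mul(-4, -23)), Rational(1, 2)) = Pow(Add(b, 92), Rational(1, 2)) = Pow(Add(92, b), Rational(1, 2)))
Pow(Add(-42, Function('B')(5)), 2) = Pow(Add(-42, Pow(Add(92, 5), Rational(1, 2))), 2) = Pow(Add(-42, Pow(97, Rational(1, 2))), 2)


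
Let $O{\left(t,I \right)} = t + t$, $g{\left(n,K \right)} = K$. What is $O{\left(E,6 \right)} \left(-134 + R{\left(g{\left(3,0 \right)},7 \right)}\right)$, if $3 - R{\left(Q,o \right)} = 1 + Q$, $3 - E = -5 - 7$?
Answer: $-3960$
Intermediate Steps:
$E = 15$ ($E = 3 - \left(-5 - 7\right) = 3 - -12 = 3 + 12 = 15$)
$O{\left(t,I \right)} = 2 t$
$R{\left(Q,o \right)} = 2 - Q$ ($R{\left(Q,o \right)} = 3 - \left(1 + Q\right) = 2 - Q$)
$O{\left(E,6 \right)} \left(-134 + R{\left(g{\left(3,0 \right)},7 \right)}\right) = 2 \cdot 15 \left(-134 + \left(2 - 0\right)\right) = 30 \left(-134 + \left(2 + 0\right)\right) = 30 \left(-134 + 2\right) = 30 \left(-132\right) = -3960$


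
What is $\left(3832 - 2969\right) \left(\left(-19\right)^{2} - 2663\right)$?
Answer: $-1986626$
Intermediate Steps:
$\left(3832 - 2969\right) \left(\left(-19\right)^{2} - 2663\right) = 863 \left(361 - 2663\right) = 863 \left(-2302\right) = -1986626$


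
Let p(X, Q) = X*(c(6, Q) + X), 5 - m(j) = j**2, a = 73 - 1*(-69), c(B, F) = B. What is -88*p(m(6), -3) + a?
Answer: -68058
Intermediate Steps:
a = 142 (a = 73 + 69 = 142)
m(j) = 5 - j**2
p(X, Q) = X*(6 + X)
-88*p(m(6), -3) + a = -88*(5 - 1*6**2)*(6 + (5 - 1*6**2)) + 142 = -88*(5 - 1*36)*(6 + (5 - 1*36)) + 142 = -88*(5 - 36)*(6 + (5 - 36)) + 142 = -(-2728)*(6 - 31) + 142 = -(-2728)*(-25) + 142 = -88*775 + 142 = -68200 + 142 = -68058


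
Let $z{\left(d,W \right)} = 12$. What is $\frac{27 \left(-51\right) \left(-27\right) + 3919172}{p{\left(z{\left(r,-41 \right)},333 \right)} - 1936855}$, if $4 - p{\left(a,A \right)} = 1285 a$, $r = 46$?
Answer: $- \frac{3956351}{1952271} \approx -2.0265$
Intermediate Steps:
$p{\left(a,A \right)} = 4 - 1285 a$
$\frac{27 \left(-51\right) \left(-27\right) + 3919172}{p{\left(z{\left(r,-41 \right)},333 \right)} - 1936855} = \frac{27 \left(-51\right) \left(-27\right) + 3919172}{\left(4 - 15420\right) - 1936855} = \frac{\left(-1377\right) \left(-27\right) + 3919172}{\left(4 - 15420\right) - 1936855} = \frac{37179 + 3919172}{-15416 - 1936855} = \frac{3956351}{-1952271} = 3956351 \left(- \frac{1}{1952271}\right) = - \frac{3956351}{1952271}$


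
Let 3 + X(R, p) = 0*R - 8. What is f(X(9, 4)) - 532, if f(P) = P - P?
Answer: -532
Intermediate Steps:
X(R, p) = -11 (X(R, p) = -3 + (0*R - 8) = -3 + (0 - 8) = -3 - 8 = -11)
f(P) = 0
f(X(9, 4)) - 532 = 0 - 532 = -532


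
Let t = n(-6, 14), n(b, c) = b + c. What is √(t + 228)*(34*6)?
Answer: 408*√59 ≈ 3133.9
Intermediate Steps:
t = 8 (t = -6 + 14 = 8)
√(t + 228)*(34*6) = √(8 + 228)*(34*6) = √236*204 = (2*√59)*204 = 408*√59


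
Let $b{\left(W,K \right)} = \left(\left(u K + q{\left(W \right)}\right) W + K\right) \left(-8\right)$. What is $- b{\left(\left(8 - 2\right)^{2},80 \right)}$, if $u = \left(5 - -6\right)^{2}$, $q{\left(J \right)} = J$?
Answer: $2798848$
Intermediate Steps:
$u = 121$ ($u = \left(5 + 6\right)^{2} = 11^{2} = 121$)
$b{\left(W,K \right)} = - 8 K - 8 W \left(W + 121 K\right)$ ($b{\left(W,K \right)} = \left(\left(121 K + W\right) W + K\right) \left(-8\right) = \left(\left(W + 121 K\right) W + K\right) \left(-8\right) = \left(W \left(W + 121 K\right) + K\right) \left(-8\right) = \left(K + W \left(W + 121 K\right)\right) \left(-8\right) = - 8 K - 8 W \left(W + 121 K\right)$)
$- b{\left(\left(8 - 2\right)^{2},80 \right)} = - (\left(-8\right) 80 - 8 \left(\left(8 - 2\right)^{2}\right)^{2} - 77440 \left(8 - 2\right)^{2}) = - (-640 - 8 \left(6^{2}\right)^{2} - 77440 \cdot 6^{2}) = - (-640 - 8 \cdot 36^{2} - 77440 \cdot 36) = - (-640 - 10368 - 2787840) = \left(-1\right) \left(-2798848\right) = 2798848$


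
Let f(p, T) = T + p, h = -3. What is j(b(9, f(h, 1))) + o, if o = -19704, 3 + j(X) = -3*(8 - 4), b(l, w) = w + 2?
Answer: -19719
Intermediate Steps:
b(l, w) = 2 + w
j(X) = -15 (j(X) = -3 - 3*(8 - 4) = -3 - 3*4 = -3 - 12 = -15)
j(b(9, f(h, 1))) + o = -15 - 19704 = -19719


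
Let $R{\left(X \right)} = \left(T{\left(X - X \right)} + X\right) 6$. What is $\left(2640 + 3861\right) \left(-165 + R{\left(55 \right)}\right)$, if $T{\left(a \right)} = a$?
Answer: $1072665$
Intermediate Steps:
$R{\left(X \right)} = 6 X$ ($R{\left(X \right)} = \left(\left(X - X\right) + X\right) 6 = \left(0 + X\right) 6 = X 6 = 6 X$)
$\left(2640 + 3861\right) \left(-165 + R{\left(55 \right)}\right) = \left(2640 + 3861\right) \left(-165 + 6 \cdot 55\right) = 6501 \left(-165 + 330\right) = 6501 \cdot 165 = 1072665$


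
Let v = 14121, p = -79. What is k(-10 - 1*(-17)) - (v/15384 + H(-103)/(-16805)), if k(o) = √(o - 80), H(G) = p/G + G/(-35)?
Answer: -285091009803/310664624200 + I*√73 ≈ -0.91768 + 8.544*I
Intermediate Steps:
H(G) = -79/G - G/35 (H(G) = -79/G + G/(-35) = -79/G + G*(-1/35) = -79/G - G/35)
k(o) = √(-80 + o)
k(-10 - 1*(-17)) - (v/15384 + H(-103)/(-16805)) = √(-80 + (-10 - 1*(-17))) - (14121/15384 + (-79/(-103) - 1/35*(-103))/(-16805)) = √(-80 + (-10 + 17)) - (14121*(1/15384) + (-79*(-1/103) + 103/35)*(-1/16805)) = √(-80 + 7) - (4707/5128 + (79/103 + 103/35)*(-1/16805)) = √(-73) - (4707/5128 + (13374/3605)*(-1/16805)) = I*√73 - (4707/5128 - 13374/60582025) = I*√73 - 1*285091009803/310664624200 = I*√73 - 285091009803/310664624200 = -285091009803/310664624200 + I*√73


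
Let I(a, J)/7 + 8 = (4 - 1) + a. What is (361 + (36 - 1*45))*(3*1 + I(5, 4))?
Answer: 1056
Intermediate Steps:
I(a, J) = -35 + 7*a (I(a, J) = -56 + 7*((4 - 1) + a) = -56 + 7*(3 + a) = -56 + (21 + 7*a) = -35 + 7*a)
(361 + (36 - 1*45))*(3*1 + I(5, 4)) = (361 + (36 - 1*45))*(3*1 + (-35 + 7*5)) = (361 + (36 - 45))*(3 + (-35 + 35)) = (361 - 9)*(3 + 0) = 352*3 = 1056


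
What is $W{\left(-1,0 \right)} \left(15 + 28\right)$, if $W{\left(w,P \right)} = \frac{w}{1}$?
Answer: $-43$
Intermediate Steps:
$W{\left(w,P \right)} = w$ ($W{\left(w,P \right)} = w 1 = w$)
$W{\left(-1,0 \right)} \left(15 + 28\right) = - (15 + 28) = \left(-1\right) 43 = -43$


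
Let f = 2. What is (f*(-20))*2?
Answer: -80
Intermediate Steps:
(f*(-20))*2 = (2*(-20))*2 = -40*2 = -80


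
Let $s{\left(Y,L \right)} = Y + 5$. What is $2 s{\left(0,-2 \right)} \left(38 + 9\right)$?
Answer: $470$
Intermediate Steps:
$s{\left(Y,L \right)} = 5 + Y$
$2 s{\left(0,-2 \right)} \left(38 + 9\right) = 2 \left(5 + 0\right) \left(38 + 9\right) = 2 \cdot 5 \cdot 47 = 10 \cdot 47 = 470$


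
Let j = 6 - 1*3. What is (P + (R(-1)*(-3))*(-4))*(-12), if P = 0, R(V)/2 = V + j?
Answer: -576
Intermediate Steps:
j = 3 (j = 6 - 3 = 3)
R(V) = 6 + 2*V (R(V) = 2*(V + 3) = 2*(3 + V) = 6 + 2*V)
(P + (R(-1)*(-3))*(-4))*(-12) = (0 + ((6 + 2*(-1))*(-3))*(-4))*(-12) = (0 + ((6 - 2)*(-3))*(-4))*(-12) = (0 + (4*(-3))*(-4))*(-12) = (0 - 12*(-4))*(-12) = (0 + 48)*(-12) = 48*(-12) = -576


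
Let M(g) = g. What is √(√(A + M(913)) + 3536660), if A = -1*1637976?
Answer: √(3536660 + I*√1637063) ≈ 1880.6 + 0.34*I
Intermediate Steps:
A = -1637976
√(√(A + M(913)) + 3536660) = √(√(-1637976 + 913) + 3536660) = √(√(-1637063) + 3536660) = √(I*√1637063 + 3536660) = √(3536660 + I*√1637063)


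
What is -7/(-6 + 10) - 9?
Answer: -43/4 ≈ -10.750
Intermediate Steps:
-7/(-6 + 10) - 9 = -7/4 - 9 = -43/4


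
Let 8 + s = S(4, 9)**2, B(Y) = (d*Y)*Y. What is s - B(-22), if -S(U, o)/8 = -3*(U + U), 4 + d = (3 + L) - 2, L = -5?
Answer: 40728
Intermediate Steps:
d = -8 (d = -4 + ((3 - 5) - 2) = -4 + (-2 - 2) = -4 - 4 = -8)
B(Y) = -8*Y**2 (B(Y) = (-8*Y)*Y = -8*Y**2)
S(U, o) = 48*U (S(U, o) = -(-24)*(U + U) = -(-24)*2*U = -(-48)*U = 48*U)
s = 36856 (s = -8 + (48*4)**2 = -8 + 192**2 = -8 + 36864 = 36856)
s - B(-22) = 36856 - (-8)*(-22)**2 = 36856 - (-8)*484 = 36856 - 1*(-3872) = 36856 + 3872 = 40728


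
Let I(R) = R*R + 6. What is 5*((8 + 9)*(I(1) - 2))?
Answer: 425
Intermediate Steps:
I(R) = 6 + R² (I(R) = R² + 6 = 6 + R²)
5*((8 + 9)*(I(1) - 2)) = 5*((8 + 9)*((6 + 1²) - 2)) = 5*(17*((6 + 1) - 2)) = 5*(17*(7 - 2)) = 5*(17*5) = 5*85 = 425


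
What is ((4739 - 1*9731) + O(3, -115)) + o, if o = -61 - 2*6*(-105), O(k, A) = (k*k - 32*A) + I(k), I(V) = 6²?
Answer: -68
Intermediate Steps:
I(V) = 36
O(k, A) = 36 + k² - 32*A (O(k, A) = (k*k - 32*A) + 36 = (k² - 32*A) + 36 = 36 + k² - 32*A)
o = 1199 (o = -61 - 12*(-105) = -61 + 1260 = 1199)
((4739 - 1*9731) + O(3, -115)) + o = ((4739 - 1*9731) + (36 + 3² - 32*(-115))) + 1199 = ((4739 - 9731) + (36 + 9 + 3680)) + 1199 = (-4992 + 3725) + 1199 = -1267 + 1199 = -68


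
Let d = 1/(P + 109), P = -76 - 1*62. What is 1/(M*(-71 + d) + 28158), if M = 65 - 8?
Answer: 29/699162 ≈ 4.1478e-5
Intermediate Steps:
P = -138 (P = -76 - 62 = -138)
M = 57
d = -1/29 (d = 1/(-138 + 109) = 1/(-29) = -1/29 ≈ -0.034483)
1/(M*(-71 + d) + 28158) = 1/(57*(-71 - 1/29) + 28158) = 1/(57*(-2060/29) + 28158) = 1/(-117420/29 + 28158) = 1/(699162/29) = 29/699162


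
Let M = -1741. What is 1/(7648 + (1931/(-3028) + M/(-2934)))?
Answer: 4442076/33972800345 ≈ 0.00013075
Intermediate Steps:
1/(7648 + (1931/(-3028) + M/(-2934))) = 1/(7648 + (1931/(-3028) - 1741/(-2934))) = 1/(7648 + (1931*(-1/3028) - 1741*(-1/2934))) = 1/(7648 + (-1931/3028 + 1741/2934)) = 1/(7648 - 196903/4442076) = 1/(33972800345/4442076) = 4442076/33972800345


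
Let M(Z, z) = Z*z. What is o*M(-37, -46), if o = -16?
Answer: -27232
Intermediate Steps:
o*M(-37, -46) = -(-592)*(-46) = -16*1702 = -27232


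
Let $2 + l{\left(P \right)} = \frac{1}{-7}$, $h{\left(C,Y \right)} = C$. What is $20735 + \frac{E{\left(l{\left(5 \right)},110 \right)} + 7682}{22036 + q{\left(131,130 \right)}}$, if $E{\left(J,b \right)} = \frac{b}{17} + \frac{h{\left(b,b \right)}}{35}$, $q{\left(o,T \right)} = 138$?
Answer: $\frac{27357242106}{1319353} \approx 20735.0$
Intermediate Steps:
$l{\left(P \right)} = - \frac{15}{7}$ ($l{\left(P \right)} = -2 + \frac{1}{-7} = -2 - \frac{1}{7} = - \frac{15}{7}$)
$E{\left(J,b \right)} = \frac{52 b}{595}$ ($E{\left(J,b \right)} = \frac{b}{17} + \frac{b}{35} = \frac{52 b}{595}$)
$20735 + \frac{E{\left(l{\left(5 \right)},110 \right)} + 7682}{22036 + q{\left(131,130 \right)}} = 20735 + \frac{\frac{52}{595} \cdot 110 + 7682}{22036 + 138} = 20735 + \frac{\frac{1144}{119} + 7682}{22174} = 20735 + \frac{915302}{119} \cdot \frac{1}{22174} = 20735 + \frac{457651}{1319353} = \frac{27357242106}{1319353}$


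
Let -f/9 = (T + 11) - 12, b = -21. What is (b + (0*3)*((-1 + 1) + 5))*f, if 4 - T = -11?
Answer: 2646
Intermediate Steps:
T = 15 (T = 4 - 1*(-11) = 4 + 11 = 15)
f = -126 (f = -9*((15 + 11) - 12) = -9*(26 - 12) = -9*14 = -126)
(b + (0*3)*((-1 + 1) + 5))*f = (-21 + (0*3)*((-1 + 1) + 5))*(-126) = (-21 + 0*(0 + 5))*(-126) = (-21 + 0*5)*(-126) = (-21 + 0)*(-126) = -21*(-126) = 2646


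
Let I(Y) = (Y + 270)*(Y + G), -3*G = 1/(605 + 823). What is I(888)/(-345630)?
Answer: -734208863/246779820 ≈ -2.9752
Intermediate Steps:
G = -1/4284 (G = -1/(3*(605 + 823)) = -⅓/1428 = -⅓*1/1428 = -1/4284 ≈ -0.00023343)
I(Y) = (270 + Y)*(-1/4284 + Y) (I(Y) = (Y + 270)*(Y - 1/4284) = (270 + Y)*(-1/4284 + Y))
I(888)/(-345630) = (-15/238 + 888² + (1156679/4284)*888)/(-345630) = (-15/238 + 788544 + 85594246/357)*(-1/345630) = (734208863/714)*(-1/345630) = -734208863/246779820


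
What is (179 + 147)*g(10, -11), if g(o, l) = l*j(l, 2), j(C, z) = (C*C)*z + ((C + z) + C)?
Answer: -796092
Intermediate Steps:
j(C, z) = z + 2*C + z*C**2 (j(C, z) = C**2*z + (z + 2*C) = z*C**2 + (z + 2*C) = z + 2*C + z*C**2)
g(o, l) = l*(2 + 2*l + 2*l**2)
(179 + 147)*g(10, -11) = (179 + 147)*(2*(-11)*(1 - 11 + (-11)**2)) = 326*(2*(-11)*(1 - 11 + 121)) = 326*(2*(-11)*111) = 326*(-2442) = -796092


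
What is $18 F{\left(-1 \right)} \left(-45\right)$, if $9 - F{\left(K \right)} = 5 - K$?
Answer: $-2430$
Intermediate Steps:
$F{\left(K \right)} = 4 + K$ ($F{\left(K \right)} = 9 - \left(5 - K\right) = 9 + \left(-5 + K\right) = 4 + K$)
$18 F{\left(-1 \right)} \left(-45\right) = 18 \left(4 - 1\right) \left(-45\right) = 18 \cdot 3 \left(-45\right) = 54 \left(-45\right) = -2430$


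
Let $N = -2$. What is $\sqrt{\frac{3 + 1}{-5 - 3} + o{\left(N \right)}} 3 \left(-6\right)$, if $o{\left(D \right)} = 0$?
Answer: $- 9 i \sqrt{2} \approx - 12.728 i$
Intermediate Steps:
$\sqrt{\frac{3 + 1}{-5 - 3} + o{\left(N \right)}} 3 \left(-6\right) = \sqrt{\frac{3 + 1}{-5 - 3} + 0} \cdot 3 \left(-6\right) = \sqrt{\frac{4}{-8} + 0} \cdot 3 \left(-6\right) = \sqrt{4 \left(- \frac{1}{8}\right) + 0} \cdot 3 \left(-6\right) = \sqrt{- \frac{1}{2} + 0} \cdot 3 \left(-6\right) = \sqrt{- \frac{1}{2}} \cdot 3 \left(-6\right) = \frac{i \sqrt{2}}{2} \cdot 3 \left(-6\right) = \frac{3 i \sqrt{2}}{2} \left(-6\right) = - 9 i \sqrt{2}$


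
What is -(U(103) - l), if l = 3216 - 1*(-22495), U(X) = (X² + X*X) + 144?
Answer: 4349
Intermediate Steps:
U(X) = 144 + 2*X² (U(X) = (X² + X²) + 144 = 2*X² + 144 = 144 + 2*X²)
l = 25711 (l = 3216 + 22495 = 25711)
-(U(103) - l) = -((144 + 2*103²) - 1*25711) = -((144 + 2*10609) - 25711) = -((144 + 21218) - 25711) = -(21362 - 25711) = -1*(-4349) = 4349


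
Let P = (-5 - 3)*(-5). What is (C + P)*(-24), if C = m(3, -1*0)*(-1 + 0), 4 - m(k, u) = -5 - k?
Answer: -672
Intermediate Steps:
P = 40 (P = -8*(-5) = 40)
m(k, u) = 9 + k (m(k, u) = 4 - (-5 - k) = 4 + (5 + k) = 9 + k)
C = -12 (C = (9 + 3)*(-1 + 0) = 12*(-1) = -12)
(C + P)*(-24) = (-12 + 40)*(-24) = 28*(-24) = -672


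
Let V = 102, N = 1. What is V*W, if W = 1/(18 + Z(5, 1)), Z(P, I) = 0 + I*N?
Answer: 102/19 ≈ 5.3684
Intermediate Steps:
Z(P, I) = I (Z(P, I) = 0 + I*1 = 0 + I = I)
W = 1/19 (W = 1/(18 + 1) = 1/19 ≈ 0.052632)
V*W = 102*(1/19) = 102/19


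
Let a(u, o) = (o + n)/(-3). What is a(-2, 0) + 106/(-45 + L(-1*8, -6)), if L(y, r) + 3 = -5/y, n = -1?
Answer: -2165/1137 ≈ -1.9041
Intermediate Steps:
L(y, r) = -3 - 5/y
a(u, o) = 1/3 - o/3 (a(u, o) = (o - 1)/(-3) = (-1 + o)*(-1/3) = 1/3 - o/3)
a(-2, 0) + 106/(-45 + L(-1*8, -6)) = (1/3 - 1/3*0) + 106/(-45 + (-3 - 5/((-1*8)))) = (1/3 + 0) + 106/(-45 + (-3 - 5/(-8))) = 1/3 + 106/(-45 + (-3 - 5*(-1/8))) = 1/3 + 106/(-45 + (-3 + 5/8)) = 1/3 + 106/(-45 - 19/8) = 1/3 + 106/(-379/8) = 1/3 - 8/379*106 = 1/3 - 848/379 = -2165/1137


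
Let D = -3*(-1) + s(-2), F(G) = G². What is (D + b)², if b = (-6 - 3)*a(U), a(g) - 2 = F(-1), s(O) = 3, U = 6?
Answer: 441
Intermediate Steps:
a(g) = 3 (a(g) = 2 + (-1)² = 2 + 1 = 3)
D = 6 (D = -3*(-1) + 3 = 3 + 3 = 6)
b = -27 (b = (-6 - 3)*3 = -9*3 = -27)
(D + b)² = (6 - 27)² = (-21)² = 441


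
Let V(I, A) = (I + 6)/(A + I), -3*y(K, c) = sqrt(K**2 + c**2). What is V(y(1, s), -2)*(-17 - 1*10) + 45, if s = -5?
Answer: 2034/5 - 324*sqrt(26)/5 ≈ 76.384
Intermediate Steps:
y(K, c) = -sqrt(K**2 + c**2)/3
V(I, A) = (6 + I)/(A + I)
V(y(1, s), -2)*(-17 - 1*10) + 45 = ((6 - sqrt(1**2 + (-5)**2)/3)/(-2 - sqrt(1**2 + (-5)**2)/3))*(-17 - 1*10) + 45 = ((6 - sqrt(1 + 25)/3)/(-2 - sqrt(1 + 25)/3))*(-17 - 10) + 45 = ((6 - sqrt(26)/3)/(-2 - sqrt(26)/3))*(-27) + 45 = -27*(6 - sqrt(26)/3)/(-2 - sqrt(26)/3) + 45 = 45 - 27*(6 - sqrt(26)/3)/(-2 - sqrt(26)/3)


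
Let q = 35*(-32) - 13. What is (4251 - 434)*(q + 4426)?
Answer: 12569381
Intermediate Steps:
q = -1133 (q = -1120 - 13 = -1133)
(4251 - 434)*(q + 4426) = (4251 - 434)*(-1133 + 4426) = 3817*3293 = 12569381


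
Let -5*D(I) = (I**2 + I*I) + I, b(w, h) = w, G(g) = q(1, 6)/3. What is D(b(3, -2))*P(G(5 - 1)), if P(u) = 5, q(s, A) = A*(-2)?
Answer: -21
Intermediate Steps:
q(s, A) = -2*A
G(g) = -4 (G(g) = -2*6/3 = -12*1/3 = -4)
D(I) = -2*I**2/5 - I/5 (D(I) = -((I**2 + I*I) + I)/5 = -((I**2 + I**2) + I)/5 = -(2*I**2 + I)/5 = -(I + 2*I**2)/5 = -2*I**2/5 - I/5)
D(b(3, -2))*P(G(5 - 1)) = -1/5*3*(1 + 2*3)*5 = -1/5*3*(1 + 6)*5 = -1/5*3*7*5 = -21/5*5 = -21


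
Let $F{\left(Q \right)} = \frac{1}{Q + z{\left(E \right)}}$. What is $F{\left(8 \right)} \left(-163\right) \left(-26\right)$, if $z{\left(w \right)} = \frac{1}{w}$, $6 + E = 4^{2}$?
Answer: $\frac{42380}{81} \approx 523.21$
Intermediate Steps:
$E = 10$ ($E = -6 + 4^{2} = -6 + 16 = 10$)
$F{\left(Q \right)} = \frac{1}{\frac{1}{10} + Q}$ ($F{\left(Q \right)} = \frac{1}{Q + \frac{1}{10}} = \frac{1}{\frac{1}{10} + Q}$)
$F{\left(8 \right)} \left(-163\right) \left(-26\right) = \frac{10}{1 + 10 \cdot 8} \left(-163\right) \left(-26\right) = \frac{10}{1 + 80} \left(-163\right) \left(-26\right) = \frac{10}{81} \left(-163\right) \left(-26\right) = \left(- \frac{1630}{81}\right) \left(-26\right) = \frac{42380}{81}$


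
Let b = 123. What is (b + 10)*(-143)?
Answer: -19019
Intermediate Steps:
(b + 10)*(-143) = (123 + 10)*(-143) = 133*(-143) = -19019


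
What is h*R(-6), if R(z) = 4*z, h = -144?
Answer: 3456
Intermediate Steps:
h*R(-6) = -576*(-6) = -144*(-24) = 3456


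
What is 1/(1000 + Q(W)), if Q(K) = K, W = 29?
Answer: 1/1029 ≈ 0.00097182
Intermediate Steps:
1/(1000 + Q(W)) = 1/(1000 + 29) = 1/1029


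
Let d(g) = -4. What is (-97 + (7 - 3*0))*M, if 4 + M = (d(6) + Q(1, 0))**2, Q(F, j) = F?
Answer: -450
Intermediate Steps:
M = 5 (M = -4 + (-4 + 1)**2 = -4 + (-3)**2 = -4 + 9 = 5)
(-97 + (7 - 3*0))*M = (-97 + (7 - 3*0))*5 = (-97 + (7 + 0))*5 = (-97 + 7)*5 = -90*5 = -450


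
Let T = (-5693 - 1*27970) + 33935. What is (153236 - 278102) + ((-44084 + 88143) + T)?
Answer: -80535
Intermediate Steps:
T = 272 (T = (-5693 - 27970) + 33935 = -33663 + 33935 = 272)
(153236 - 278102) + ((-44084 + 88143) + T) = (153236 - 278102) + ((-44084 + 88143) + 272) = -124866 + (44059 + 272) = -124866 + 44331 = -80535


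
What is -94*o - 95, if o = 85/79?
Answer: -15495/79 ≈ -196.14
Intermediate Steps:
o = 85/79 (o = 85*(1/79) = 85/79 ≈ 1.0759)
-94*o - 95 = -94*85/79 - 95 = -7990/79 - 95 = -15495/79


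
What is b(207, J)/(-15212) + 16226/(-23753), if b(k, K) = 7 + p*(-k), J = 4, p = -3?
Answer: -65436699/90332659 ≈ -0.72440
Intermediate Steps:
b(k, K) = 7 + 3*k (b(k, K) = 7 - (-3)*k = 7 + 3*k)
b(207, J)/(-15212) + 16226/(-23753) = (7 + 3*207)/(-15212) + 16226/(-23753) = (7 + 621)*(-1/15212) + 16226*(-1/23753) = 628*(-1/15212) - 16226/23753 = -157/3803 - 16226/23753 = -65436699/90332659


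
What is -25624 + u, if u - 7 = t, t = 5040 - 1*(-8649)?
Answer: -11928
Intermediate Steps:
t = 13689 (t = 5040 + 8649 = 13689)
u = 13696 (u = 7 + 13689 = 13696)
-25624 + u = -25624 + 13696 = -11928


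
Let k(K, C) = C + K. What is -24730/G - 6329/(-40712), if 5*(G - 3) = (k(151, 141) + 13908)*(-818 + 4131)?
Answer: 58542265907/383056073176 ≈ 0.15283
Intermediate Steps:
G = 9408923 (G = 3 + (((141 + 151) + 13908)*(-818 + 4131))/5 = 3 + ((292 + 13908)*3313)/5 = 3 + (14200*3313)/5 = 3 + (⅕)*47044600 = 3 + 9408920 = 9408923)
-24730/G - 6329/(-40712) = -24730/9408923 - 6329/(-40712) = -24730*1/9408923 - 6329*(-1/40712) = -24730/9408923 + 6329/40712 = 58542265907/383056073176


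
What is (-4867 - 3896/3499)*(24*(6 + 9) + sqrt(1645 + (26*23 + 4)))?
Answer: -6132070440/3499 - 17033529*sqrt(2247)/3499 ≈ -1.9833e+6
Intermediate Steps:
(-4867 - 3896/3499)*(24*(6 + 9) + sqrt(1645 + (26*23 + 4))) = (-4867 - 3896*1/3499)*(24*15 + sqrt(1645 + (598 + 4))) = (-4867 - 3896/3499)*(360 + sqrt(1645 + 602)) = -17033529*(360 + sqrt(2247))/3499 = -6132070440/3499 - 17033529*sqrt(2247)/3499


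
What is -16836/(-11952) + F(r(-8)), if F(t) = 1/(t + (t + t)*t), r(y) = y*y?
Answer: 965347/685248 ≈ 1.4088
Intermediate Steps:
r(y) = y²
F(t) = 1/(t + 2*t²) (F(t) = 1/(t + (2*t)*t) = 1/(t + 2*t²))
-16836/(-11952) + F(r(-8)) = -16836/(-11952) + 1/(((-8)²)*(1 + 2*(-8)²)) = -16836*(-1/11952) + 1/(64*(1 + 2*64)) = 1403/996 + 1/(64*(1 + 128)) = 1403/996 + (1/64)/129 = 1403/996 + (1/64)*(1/129) = 1403/996 + 1/8256 = 965347/685248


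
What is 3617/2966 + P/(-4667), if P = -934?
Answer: 19650783/13842322 ≈ 1.4196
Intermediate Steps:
3617/2966 + P/(-4667) = 3617/2966 - 934/(-4667) = 3617*(1/2966) - 934*(-1/4667) = 3617/2966 + 934/4667 = 19650783/13842322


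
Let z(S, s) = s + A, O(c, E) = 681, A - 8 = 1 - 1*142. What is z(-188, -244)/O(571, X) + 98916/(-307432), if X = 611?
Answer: -45815915/52340298 ≈ -0.87535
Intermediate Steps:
A = -133 (A = 8 + (1 - 1*142) = 8 + (1 - 142) = 8 - 141 = -133)
z(S, s) = -133 + s (z(S, s) = s - 133 = -133 + s)
z(-188, -244)/O(571, X) + 98916/(-307432) = (-133 - 244)/681 + 98916/(-307432) = -377*1/681 + 98916*(-1/307432) = -377/681 - 24729/76858 = -45815915/52340298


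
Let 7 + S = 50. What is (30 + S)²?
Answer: 5329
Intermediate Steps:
S = 43 (S = -7 + 50 = 43)
(30 + S)² = (30 + 43)² = 73² = 5329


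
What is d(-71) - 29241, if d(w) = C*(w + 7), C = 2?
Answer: -29369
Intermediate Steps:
d(w) = 14 + 2*w (d(w) = 2*(w + 7) = 2*(7 + w) = 14 + 2*w)
d(-71) - 29241 = (14 + 2*(-71)) - 29241 = (14 - 142) - 29241 = -128 - 29241 = -29369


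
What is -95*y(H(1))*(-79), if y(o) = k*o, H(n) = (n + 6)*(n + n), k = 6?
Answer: 630420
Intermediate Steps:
H(n) = 2*n*(6 + n) (H(n) = (6 + n)*(2*n) = 2*n*(6 + n))
y(o) = 6*o
-95*y(H(1))*(-79) = -570*2*1*(6 + 1)*(-79) = -570*2*1*7*(-79) = -570*14*(-79) = -95*84*(-79) = -7980*(-79) = 630420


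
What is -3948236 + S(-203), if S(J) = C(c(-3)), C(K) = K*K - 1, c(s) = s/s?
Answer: -3948236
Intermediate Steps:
c(s) = 1
C(K) = -1 + K² (C(K) = K² - 1 = -1 + K²)
S(J) = 0 (S(J) = -1 + 1² = -1 + 1 = 0)
-3948236 + S(-203) = -3948236 + 0 = -3948236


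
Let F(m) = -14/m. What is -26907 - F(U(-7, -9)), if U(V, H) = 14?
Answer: -26906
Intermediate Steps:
-26907 - F(U(-7, -9)) = -26907 - (-14)/14 = -26907 - 1*(-1) = -26907 + 1 = -26906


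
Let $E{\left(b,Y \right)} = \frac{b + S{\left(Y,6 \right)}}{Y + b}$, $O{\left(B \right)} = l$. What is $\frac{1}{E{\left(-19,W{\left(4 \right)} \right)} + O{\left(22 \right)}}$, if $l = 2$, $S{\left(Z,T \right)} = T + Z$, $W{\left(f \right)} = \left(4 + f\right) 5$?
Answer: $\frac{7}{23} \approx 0.30435$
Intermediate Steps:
$W{\left(f \right)} = 20 + 5 f$
$O{\left(B \right)} = 2$
$E{\left(b,Y \right)} = \frac{6 + Y + b}{Y + b}$ ($E{\left(b,Y \right)} = \frac{b + \left(6 + Y\right)}{Y + b} = \frac{6 + Y + b}{Y + b}$)
$\frac{1}{E{\left(-19,W{\left(4 \right)} \right)} + O{\left(22 \right)}} = \frac{1}{\frac{6 + \left(20 + 5 \cdot 4\right) - 19}{\left(20 + 5 \cdot 4\right) - 19} + 2} = \frac{1}{\frac{6 + \left(20 + 20\right) - 19}{\left(20 + 20\right) - 19} + 2} = \frac{1}{\frac{6 + 40 - 19}{40 - 19} + 2} = \frac{1}{\frac{1}{21} \cdot 27 + 2} = \frac{1}{\frac{9}{7} + 2} = \frac{1}{\frac{23}{7}} = \frac{7}{23}$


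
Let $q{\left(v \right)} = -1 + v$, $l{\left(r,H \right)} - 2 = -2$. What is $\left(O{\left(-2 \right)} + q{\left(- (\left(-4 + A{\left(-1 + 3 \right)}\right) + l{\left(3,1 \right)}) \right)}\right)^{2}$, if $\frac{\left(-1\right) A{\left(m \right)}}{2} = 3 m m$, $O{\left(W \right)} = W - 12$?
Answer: $169$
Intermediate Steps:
$l{\left(r,H \right)} = 0$ ($l{\left(r,H \right)} = 2 - 2 = 0$)
$O{\left(W \right)} = -12 + W$ ($O{\left(W \right)} = W - 12 = -12 + W$)
$A{\left(m \right)} = - 6 m^{2}$ ($A{\left(m \right)} = - 2 \cdot 3 m m = - 2 \cdot 3 m^{2} = - 6 m^{2}$)
$\left(O{\left(-2 \right)} + q{\left(- (\left(-4 + A{\left(-1 + 3 \right)}\right) + l{\left(3,1 \right)}) \right)}\right)^{2} = \left(\left(-12 - 2\right) - \left(-3 - 6 \left(-1 + 3\right)^{2}\right)\right)^{2} = \left(-14 - \left(-3 - 24\right)\right)^{2} = \left(-14 - -27\right)^{2} = \left(-14 + \left(-1 + 28\right)\right)^{2} = \left(-14 + 27\right)^{2} = 13^{2} = 169$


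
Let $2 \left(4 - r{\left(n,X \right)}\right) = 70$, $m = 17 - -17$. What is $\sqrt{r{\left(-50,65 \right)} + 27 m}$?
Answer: $\sqrt{887} \approx 29.783$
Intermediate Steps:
$m = 34$ ($m = 17 + 17 = 34$)
$r{\left(n,X \right)} = -31$ ($r{\left(n,X \right)} = 4 - 35 = -31$)
$\sqrt{r{\left(-50,65 \right)} + 27 m} = \sqrt{-31 + 27 \cdot 34} = \sqrt{-31 + 918} = \sqrt{887}$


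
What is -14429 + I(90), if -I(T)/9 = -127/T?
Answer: -144163/10 ≈ -14416.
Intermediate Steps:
I(T) = 1143/T (I(T) = -(-1143)/T = 1143/T)
-14429 + I(90) = -14429 + 1143/90 = -14429 + 1143*(1/90) = -14429 + 127/10 = -144163/10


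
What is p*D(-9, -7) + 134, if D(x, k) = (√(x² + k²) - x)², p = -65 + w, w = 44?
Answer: -4297 - 378*√130 ≈ -8606.9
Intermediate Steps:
p = -21 (p = -65 + 44 = -21)
D(x, k) = (√(k² + x²) - x)²
p*D(-9, -7) + 134 = -21*(-9 - √((-7)² + (-9)²))² + 134 = -21*(-9 - √(49 + 81))² + 134 = -21*(-9 - √130)² + 134 = 134 - 21*(-9 - √130)²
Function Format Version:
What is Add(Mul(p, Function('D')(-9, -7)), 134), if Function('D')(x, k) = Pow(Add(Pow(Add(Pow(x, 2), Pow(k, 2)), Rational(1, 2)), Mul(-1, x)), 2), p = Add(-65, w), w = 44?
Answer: Add(-4297, Mul(-378, Pow(130, Rational(1, 2)))) ≈ -8606.9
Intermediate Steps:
p = -21 (p = Add(-65, 44) = -21)
Function('D')(x, k) = Pow(Add(Pow(Add(Pow(k, 2), Pow(x, 2)), Rational(1, 2)), Mul(-1, x)), 2)
Add(Mul(p, Function('D')(-9, -7)), 134) = Add(Mul(-21, Pow(Add(-9, Mul(-1, Pow(Add(Pow(-7, 2), Pow(-9, 2)), Rational(1, 2)))), 2)), 134) = Add(Mul(-21, Pow(Add(-9, Mul(-1, Pow(Add(49, 81), Rational(1, 2)))), 2)), 134) = Add(Mul(-21, Pow(Add(-9, Mul(-1, Pow(130, Rational(1, 2)))), 2)), 134) = Add(134, Mul(-21, Pow(Add(-9, Mul(-1, Pow(130, Rational(1, 2)))), 2)))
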